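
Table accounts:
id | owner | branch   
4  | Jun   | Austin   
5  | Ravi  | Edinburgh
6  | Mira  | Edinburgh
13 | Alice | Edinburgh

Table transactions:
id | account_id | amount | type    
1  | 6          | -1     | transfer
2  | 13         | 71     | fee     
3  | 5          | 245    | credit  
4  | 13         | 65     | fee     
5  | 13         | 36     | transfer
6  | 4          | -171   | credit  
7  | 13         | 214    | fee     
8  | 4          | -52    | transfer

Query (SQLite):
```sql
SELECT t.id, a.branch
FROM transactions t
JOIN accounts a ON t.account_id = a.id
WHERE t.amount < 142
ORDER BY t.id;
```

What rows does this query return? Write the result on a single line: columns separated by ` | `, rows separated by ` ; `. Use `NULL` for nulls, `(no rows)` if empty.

Each transactions row matches the accounts row where account_id = accounts.id.
Then keep rows with t.amount < 142.

1 | Edinburgh ; 2 | Edinburgh ; 4 | Edinburgh ; 5 | Edinburgh ; 6 | Austin ; 8 | Austin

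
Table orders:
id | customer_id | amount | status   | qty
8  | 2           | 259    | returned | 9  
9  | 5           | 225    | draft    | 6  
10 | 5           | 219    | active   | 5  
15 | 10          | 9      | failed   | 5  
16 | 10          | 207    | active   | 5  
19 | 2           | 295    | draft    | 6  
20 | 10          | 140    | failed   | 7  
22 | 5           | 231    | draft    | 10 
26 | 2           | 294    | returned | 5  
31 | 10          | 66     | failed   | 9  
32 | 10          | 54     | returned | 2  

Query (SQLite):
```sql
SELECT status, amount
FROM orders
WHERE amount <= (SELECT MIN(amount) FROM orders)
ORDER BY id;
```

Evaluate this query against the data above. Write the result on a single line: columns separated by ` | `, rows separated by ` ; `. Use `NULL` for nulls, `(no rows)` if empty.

Scalar subquery: MIN(amount) over all orders rows = 9.
Keep rows where amount <= that value.

failed | 9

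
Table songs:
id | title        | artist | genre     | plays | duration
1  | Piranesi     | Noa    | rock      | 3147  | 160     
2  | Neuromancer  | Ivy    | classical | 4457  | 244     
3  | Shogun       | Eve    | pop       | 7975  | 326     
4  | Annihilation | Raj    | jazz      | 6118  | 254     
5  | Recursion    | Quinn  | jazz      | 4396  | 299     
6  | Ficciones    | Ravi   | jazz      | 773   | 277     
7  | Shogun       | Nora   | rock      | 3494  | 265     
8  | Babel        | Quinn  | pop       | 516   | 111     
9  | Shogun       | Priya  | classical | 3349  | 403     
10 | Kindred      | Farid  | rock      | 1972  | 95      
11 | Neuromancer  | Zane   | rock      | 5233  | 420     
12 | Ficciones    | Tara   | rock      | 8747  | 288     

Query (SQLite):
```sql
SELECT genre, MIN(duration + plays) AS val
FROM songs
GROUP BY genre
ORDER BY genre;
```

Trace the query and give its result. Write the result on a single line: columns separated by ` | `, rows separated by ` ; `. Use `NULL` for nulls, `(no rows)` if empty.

For each row compute duration + plays.
Group by genre; take MIN of the expression per group.
  classical: ids {2, 9} → MIN(duration + plays)=3752
  jazz: ids {4, 5, 6} → MIN(duration + plays)=1050
  pop: ids {3, 8} → MIN(duration + plays)=627
  rock: ids {1, 7, 10, 11, 12} → MIN(duration + plays)=2067

classical | 3752 ; jazz | 1050 ; pop | 627 ; rock | 2067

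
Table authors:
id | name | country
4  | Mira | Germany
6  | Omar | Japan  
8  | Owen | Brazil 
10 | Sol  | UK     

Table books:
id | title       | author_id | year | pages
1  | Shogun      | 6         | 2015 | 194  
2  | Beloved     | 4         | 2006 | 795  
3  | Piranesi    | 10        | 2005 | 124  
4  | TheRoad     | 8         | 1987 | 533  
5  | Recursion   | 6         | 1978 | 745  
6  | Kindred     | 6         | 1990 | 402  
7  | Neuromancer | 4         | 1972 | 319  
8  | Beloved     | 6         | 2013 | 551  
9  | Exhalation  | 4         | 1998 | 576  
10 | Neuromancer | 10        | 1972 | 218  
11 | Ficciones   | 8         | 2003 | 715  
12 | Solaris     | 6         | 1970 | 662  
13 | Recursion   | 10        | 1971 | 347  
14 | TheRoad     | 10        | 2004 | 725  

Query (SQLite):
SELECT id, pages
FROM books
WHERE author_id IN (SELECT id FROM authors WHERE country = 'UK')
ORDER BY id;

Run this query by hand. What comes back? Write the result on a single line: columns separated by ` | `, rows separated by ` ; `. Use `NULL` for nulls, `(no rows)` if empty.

Inner query: authors.id where country = 'UK'.
Outer: keep books rows whose author_id is in that set.
Inner query → {10}

3 | 124 ; 10 | 218 ; 13 | 347 ; 14 | 725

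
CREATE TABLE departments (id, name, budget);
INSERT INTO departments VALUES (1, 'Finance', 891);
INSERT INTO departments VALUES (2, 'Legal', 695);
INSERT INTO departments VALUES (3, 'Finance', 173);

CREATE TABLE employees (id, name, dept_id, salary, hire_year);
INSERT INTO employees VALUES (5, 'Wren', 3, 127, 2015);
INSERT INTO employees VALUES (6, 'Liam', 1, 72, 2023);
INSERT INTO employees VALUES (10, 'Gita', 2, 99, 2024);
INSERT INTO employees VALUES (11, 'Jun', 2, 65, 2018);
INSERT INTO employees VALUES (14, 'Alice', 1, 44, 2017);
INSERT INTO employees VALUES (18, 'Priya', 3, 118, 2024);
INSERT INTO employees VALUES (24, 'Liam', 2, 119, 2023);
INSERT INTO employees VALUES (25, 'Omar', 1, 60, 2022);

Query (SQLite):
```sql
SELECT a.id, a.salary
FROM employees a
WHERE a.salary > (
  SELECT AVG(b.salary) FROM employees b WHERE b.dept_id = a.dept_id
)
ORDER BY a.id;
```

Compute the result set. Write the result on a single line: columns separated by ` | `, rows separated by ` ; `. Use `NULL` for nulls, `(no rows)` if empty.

For each employees row a, compute AVG(salary) over rows sharing a.dept_id.
Keep row a if a.salary > that per-group AVG.
  dept_id=1: AVG(salary) = 58.666667
  dept_id=2: AVG(salary) = 94.333333
  dept_id=3: AVG(salary) = 122.5

5 | 127 ; 6 | 72 ; 10 | 99 ; 24 | 119 ; 25 | 60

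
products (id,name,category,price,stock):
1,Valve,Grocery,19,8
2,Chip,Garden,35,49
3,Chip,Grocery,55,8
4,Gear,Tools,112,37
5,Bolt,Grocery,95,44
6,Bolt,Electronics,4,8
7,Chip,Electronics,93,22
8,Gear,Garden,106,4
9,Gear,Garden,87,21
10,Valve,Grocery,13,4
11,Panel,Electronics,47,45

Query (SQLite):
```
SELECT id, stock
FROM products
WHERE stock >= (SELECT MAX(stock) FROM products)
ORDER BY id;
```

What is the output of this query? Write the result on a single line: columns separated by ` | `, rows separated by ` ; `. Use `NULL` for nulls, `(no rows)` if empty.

2 | 49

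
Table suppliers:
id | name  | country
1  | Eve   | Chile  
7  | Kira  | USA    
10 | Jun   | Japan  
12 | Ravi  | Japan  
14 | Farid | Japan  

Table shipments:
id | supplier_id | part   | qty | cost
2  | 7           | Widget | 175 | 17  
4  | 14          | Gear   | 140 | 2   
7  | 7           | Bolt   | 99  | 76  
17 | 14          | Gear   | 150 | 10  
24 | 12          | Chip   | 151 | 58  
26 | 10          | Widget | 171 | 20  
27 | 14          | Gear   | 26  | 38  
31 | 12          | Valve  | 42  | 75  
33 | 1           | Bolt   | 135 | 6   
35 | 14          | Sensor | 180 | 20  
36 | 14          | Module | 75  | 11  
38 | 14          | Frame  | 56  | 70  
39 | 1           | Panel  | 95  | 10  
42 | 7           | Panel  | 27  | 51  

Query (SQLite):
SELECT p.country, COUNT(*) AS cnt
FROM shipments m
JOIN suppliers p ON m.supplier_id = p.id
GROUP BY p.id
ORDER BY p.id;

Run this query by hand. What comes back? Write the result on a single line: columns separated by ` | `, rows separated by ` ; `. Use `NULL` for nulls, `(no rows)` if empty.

Chile | 2 ; USA | 3 ; Japan | 1 ; Japan | 2 ; Japan | 6

Join each shipments row to its suppliers via supplier_id.
Group joined rows by suppliers.id; compute COUNT(*) per group.
  1: ids {33, 39} → COUNT(*)=2
  7: ids {2, 7, 42} → COUNT(*)=3
  10: ids {26} → COUNT(*)=1
  12: ids {24, 31} → COUNT(*)=2
  14: ids {4, 17, 27, 35, 36, 38} → COUNT(*)=6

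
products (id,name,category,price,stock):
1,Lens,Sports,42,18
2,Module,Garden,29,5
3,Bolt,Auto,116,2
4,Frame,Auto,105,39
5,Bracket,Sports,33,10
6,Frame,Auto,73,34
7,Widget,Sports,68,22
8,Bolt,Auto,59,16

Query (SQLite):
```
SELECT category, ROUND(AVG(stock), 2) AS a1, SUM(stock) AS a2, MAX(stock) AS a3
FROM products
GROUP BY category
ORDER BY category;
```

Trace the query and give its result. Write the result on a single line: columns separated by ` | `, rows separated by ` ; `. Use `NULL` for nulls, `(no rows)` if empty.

Group products by category.
Per group compute: ROUND(AVG(stock), 2), SUM(stock), MAX(stock).
  Auto: ids {3, 4, 6, 8} → ROUND(AVG(stock), 2)=22.75, SUM(stock)=91, MAX(stock)=39
  Garden: ids {2} → ROUND(AVG(stock), 2)=5, SUM(stock)=5, MAX(stock)=5
  Sports: ids {1, 5, 7} → ROUND(AVG(stock), 2)=16.67, SUM(stock)=50, MAX(stock)=22

Auto | 22.75 | 91 | 39 ; Garden | 5 | 5 | 5 ; Sports | 16.67 | 50 | 22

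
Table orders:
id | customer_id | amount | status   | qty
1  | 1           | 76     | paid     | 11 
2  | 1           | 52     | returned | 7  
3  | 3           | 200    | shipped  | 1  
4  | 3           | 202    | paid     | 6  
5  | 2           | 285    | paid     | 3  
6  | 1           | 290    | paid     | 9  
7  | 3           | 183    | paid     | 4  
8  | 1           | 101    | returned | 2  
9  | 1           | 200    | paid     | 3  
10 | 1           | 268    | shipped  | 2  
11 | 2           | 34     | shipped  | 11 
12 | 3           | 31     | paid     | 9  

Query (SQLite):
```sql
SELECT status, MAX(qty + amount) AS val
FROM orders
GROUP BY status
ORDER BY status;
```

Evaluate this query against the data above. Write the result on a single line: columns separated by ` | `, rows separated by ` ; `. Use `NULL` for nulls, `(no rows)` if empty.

paid | 299 ; returned | 103 ; shipped | 270

For each row compute qty + amount.
Group by status; take MAX of the expression per group.
  paid: ids {1, 4, 5, 6, 7, 9, 12} → MAX(qty + amount)=299
  returned: ids {2, 8} → MAX(qty + amount)=103
  shipped: ids {3, 10, 11} → MAX(qty + amount)=270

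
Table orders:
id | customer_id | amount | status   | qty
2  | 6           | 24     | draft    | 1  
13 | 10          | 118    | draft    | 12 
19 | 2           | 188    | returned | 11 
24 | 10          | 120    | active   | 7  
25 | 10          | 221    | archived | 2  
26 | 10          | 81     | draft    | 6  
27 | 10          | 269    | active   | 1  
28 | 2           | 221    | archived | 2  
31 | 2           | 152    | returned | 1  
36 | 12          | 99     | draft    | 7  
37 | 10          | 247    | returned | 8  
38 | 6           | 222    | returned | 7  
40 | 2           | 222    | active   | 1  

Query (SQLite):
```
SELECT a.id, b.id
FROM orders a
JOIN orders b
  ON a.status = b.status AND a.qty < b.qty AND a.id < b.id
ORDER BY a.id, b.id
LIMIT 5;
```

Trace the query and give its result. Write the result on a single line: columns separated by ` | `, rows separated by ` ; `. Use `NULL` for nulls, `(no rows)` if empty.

Pairs (a,b) with same status, a.qty < b.qty, a.id < b.id.
status groups: active:{24,27,40} archived:{25,28} draft:{2,13,26,36} returned:{19,31,37,38}
Ordered by (a.id, b.id); first 5.

2 | 13 ; 2 | 26 ; 2 | 36 ; 26 | 36 ; 31 | 37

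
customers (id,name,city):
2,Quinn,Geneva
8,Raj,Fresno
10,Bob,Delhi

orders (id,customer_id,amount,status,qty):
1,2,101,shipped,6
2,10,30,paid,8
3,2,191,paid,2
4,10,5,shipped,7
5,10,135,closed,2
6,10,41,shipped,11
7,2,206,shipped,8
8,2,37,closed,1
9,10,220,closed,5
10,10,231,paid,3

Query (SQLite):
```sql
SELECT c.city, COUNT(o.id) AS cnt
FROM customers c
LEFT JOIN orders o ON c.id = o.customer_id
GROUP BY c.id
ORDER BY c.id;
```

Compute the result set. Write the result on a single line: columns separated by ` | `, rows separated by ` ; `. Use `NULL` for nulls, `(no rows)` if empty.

Geneva | 4 ; Fresno | 0 ; Delhi | 6

LEFT JOIN keeps every customers row; unmatched ones get NULL for orders columns.
Group by customers.id and compute COUNT(o.id). COUNT(col) of an all-NULL group is 0.
  2: ids {1, 3, 7, 8} → COUNT(o.id)=4
  8: ids {—} → COUNT(o.id)=0
  10: ids {2, 4, 5, 6, 9, 10} → COUNT(o.id)=6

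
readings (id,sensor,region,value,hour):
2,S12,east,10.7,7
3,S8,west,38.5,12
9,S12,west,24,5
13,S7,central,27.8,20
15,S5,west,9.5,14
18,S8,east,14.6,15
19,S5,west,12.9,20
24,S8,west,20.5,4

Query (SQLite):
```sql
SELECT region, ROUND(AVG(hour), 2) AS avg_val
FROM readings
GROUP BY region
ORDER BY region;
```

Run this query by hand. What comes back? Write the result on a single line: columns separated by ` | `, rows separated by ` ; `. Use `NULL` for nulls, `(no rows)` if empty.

central | 20 ; east | 11 ; west | 11

Partition readings by region; compute ROUND(AVG(hour), 2) within each group.
  central: ids {13} → ROUND(AVG(hour), 2)=20
  east: ids {2, 18} → ROUND(AVG(hour), 2)=11
  west: ids {3, 9, 15, 19, 24} → ROUND(AVG(hour), 2)=11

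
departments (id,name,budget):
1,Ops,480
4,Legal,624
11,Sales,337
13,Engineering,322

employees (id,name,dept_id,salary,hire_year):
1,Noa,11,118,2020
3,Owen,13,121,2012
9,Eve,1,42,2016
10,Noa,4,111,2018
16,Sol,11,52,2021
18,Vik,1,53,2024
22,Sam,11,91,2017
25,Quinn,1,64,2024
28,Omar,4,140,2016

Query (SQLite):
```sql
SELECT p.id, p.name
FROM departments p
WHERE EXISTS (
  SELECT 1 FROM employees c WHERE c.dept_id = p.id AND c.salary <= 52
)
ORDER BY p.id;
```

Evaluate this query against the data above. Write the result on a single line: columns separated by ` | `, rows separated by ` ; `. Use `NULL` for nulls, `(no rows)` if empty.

1 | Ops ; 11 | Sales

For each departments row, check whether any employees with matching dept_id has salary <= 52.
Keep rows where that is true.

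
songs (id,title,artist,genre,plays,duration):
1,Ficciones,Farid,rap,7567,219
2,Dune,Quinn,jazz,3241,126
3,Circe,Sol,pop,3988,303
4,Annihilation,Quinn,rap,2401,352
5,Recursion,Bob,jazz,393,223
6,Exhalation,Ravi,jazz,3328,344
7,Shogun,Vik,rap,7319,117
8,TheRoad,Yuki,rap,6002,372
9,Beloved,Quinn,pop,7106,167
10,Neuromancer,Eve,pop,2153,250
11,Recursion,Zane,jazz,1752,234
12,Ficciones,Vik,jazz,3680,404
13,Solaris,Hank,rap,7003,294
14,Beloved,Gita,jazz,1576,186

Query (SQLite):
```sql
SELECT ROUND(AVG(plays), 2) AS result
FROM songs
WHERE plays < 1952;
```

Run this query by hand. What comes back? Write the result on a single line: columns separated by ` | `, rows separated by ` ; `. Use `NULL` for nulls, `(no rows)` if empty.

1240.33

Rows where plays < 1952 → plays values: [393, 1752, 1576].
AVG = 3721 / 3 (rounded to 2 dp).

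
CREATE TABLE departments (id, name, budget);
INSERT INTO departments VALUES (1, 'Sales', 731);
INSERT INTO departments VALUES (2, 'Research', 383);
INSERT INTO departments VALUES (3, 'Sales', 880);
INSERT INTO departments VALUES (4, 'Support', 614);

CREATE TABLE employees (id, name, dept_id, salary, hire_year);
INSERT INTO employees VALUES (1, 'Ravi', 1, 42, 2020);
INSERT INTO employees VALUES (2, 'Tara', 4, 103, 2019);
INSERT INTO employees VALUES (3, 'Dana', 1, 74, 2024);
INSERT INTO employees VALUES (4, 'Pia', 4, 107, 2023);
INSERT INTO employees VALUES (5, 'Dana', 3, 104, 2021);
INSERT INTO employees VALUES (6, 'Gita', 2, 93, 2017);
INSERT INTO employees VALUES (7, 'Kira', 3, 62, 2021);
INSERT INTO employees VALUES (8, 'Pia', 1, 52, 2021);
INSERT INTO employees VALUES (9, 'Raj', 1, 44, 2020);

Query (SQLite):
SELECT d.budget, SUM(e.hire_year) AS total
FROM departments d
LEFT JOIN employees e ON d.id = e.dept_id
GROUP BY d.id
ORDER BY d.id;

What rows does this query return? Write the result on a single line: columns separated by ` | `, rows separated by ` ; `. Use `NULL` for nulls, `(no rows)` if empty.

731 | 8085 ; 383 | 2017 ; 880 | 4042 ; 614 | 4042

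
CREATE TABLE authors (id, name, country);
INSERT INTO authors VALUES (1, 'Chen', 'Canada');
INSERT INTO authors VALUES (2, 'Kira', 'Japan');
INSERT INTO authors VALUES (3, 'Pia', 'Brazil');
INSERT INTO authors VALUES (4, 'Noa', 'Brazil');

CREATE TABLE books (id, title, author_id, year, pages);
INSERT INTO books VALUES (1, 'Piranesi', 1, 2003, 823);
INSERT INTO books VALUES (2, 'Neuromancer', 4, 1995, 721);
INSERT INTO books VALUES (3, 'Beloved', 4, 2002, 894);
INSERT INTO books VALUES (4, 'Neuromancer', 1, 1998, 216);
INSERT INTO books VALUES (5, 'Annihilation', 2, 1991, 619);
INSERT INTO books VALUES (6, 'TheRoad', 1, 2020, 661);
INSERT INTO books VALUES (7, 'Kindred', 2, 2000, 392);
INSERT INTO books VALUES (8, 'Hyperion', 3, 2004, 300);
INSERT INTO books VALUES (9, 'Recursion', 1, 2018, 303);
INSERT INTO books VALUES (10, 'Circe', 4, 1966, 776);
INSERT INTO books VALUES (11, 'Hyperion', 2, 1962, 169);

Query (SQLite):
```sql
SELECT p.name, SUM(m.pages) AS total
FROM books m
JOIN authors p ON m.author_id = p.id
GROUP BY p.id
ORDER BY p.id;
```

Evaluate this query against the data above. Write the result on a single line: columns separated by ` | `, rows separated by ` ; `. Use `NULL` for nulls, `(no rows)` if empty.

Join each books row to its authors via author_id.
Group joined rows by authors.id; compute SUM(m.pages) per group.
  1: ids {1, 4, 6, 9} → SUM(m.pages)=2003
  2: ids {5, 7, 11} → SUM(m.pages)=1180
  3: ids {8} → SUM(m.pages)=300
  4: ids {2, 3, 10} → SUM(m.pages)=2391

Chen | 2003 ; Kira | 1180 ; Pia | 300 ; Noa | 2391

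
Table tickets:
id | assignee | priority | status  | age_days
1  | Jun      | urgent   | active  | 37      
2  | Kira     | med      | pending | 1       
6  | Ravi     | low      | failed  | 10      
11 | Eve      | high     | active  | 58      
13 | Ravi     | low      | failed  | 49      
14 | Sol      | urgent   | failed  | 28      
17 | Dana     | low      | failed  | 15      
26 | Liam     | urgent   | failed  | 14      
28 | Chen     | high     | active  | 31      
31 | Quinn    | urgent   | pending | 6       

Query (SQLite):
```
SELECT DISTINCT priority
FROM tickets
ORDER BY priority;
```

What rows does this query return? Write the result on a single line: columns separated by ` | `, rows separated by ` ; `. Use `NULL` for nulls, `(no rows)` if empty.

high ; low ; med ; urgent

Collect distinct priority values from tickets.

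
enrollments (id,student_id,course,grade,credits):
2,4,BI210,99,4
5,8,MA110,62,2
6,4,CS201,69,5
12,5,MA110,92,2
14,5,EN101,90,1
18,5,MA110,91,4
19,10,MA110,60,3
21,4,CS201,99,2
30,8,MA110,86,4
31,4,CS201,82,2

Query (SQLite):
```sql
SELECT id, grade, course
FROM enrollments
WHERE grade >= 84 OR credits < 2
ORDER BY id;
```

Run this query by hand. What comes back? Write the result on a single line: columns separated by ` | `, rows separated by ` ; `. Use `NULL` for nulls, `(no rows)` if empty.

2 | 99 | BI210 ; 12 | 92 | MA110 ; 14 | 90 | EN101 ; 18 | 91 | MA110 ; 21 | 99 | CS201 ; 30 | 86 | MA110

grade >= 84: ids {2, 12, 14, 18, 21, 30}
credits < 2: ids {14}
Combine with OR.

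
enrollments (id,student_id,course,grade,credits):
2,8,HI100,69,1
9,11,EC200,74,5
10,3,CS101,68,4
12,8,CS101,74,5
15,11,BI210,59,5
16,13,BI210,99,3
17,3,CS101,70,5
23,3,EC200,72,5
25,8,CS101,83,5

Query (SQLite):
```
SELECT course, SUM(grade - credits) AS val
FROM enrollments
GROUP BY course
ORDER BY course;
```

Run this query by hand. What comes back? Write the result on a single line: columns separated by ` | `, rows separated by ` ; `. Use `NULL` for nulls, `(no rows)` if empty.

For each row compute grade - credits.
Group by course; take SUM of the expression per group.
  BI210: ids {15, 16} → SUM(grade - credits)=150
  CS101: ids {10, 12, 17, 25} → SUM(grade - credits)=276
  EC200: ids {9, 23} → SUM(grade - credits)=136
  HI100: ids {2} → SUM(grade - credits)=68

BI210 | 150 ; CS101 | 276 ; EC200 | 136 ; HI100 | 68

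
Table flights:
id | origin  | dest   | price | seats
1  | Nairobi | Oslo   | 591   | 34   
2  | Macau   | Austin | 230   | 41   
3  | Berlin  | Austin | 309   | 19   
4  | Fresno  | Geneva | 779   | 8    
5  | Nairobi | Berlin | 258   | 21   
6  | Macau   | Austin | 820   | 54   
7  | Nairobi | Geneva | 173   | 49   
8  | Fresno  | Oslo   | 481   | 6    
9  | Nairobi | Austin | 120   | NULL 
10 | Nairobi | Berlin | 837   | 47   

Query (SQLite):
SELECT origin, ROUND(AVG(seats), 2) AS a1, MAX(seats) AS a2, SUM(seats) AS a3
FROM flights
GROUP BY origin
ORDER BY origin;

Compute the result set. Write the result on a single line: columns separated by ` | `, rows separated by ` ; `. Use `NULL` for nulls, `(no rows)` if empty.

Group flights by origin.
Per group compute: ROUND(AVG(seats), 2), MAX(seats), SUM(seats).
  Berlin: ids {3} → ROUND(AVG(seats), 2)=19, MAX(seats)=19, SUM(seats)=19
  Fresno: ids {4, 8} → ROUND(AVG(seats), 2)=7, MAX(seats)=8, SUM(seats)=14
  Macau: ids {2, 6} → ROUND(AVG(seats), 2)=47.5, MAX(seats)=54, SUM(seats)=95
  Nairobi: ids {1, 5, 7, 9, 10} → ROUND(AVG(seats), 2)=37.75, MAX(seats)=49, SUM(seats)=151

Berlin | 19 | 19 | 19 ; Fresno | 7 | 8 | 14 ; Macau | 47.5 | 54 | 95 ; Nairobi | 37.75 | 49 | 151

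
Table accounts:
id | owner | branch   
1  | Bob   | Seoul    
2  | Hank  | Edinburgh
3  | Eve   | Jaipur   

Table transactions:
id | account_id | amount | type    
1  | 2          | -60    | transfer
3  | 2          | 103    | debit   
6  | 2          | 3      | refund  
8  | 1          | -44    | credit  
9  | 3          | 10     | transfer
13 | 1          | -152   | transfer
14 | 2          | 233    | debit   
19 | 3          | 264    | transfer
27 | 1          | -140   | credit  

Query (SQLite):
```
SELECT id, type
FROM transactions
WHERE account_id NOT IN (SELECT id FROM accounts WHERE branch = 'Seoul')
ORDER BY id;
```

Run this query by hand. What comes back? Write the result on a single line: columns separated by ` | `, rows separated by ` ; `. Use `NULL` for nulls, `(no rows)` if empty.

1 | transfer ; 3 | debit ; 6 | refund ; 9 | transfer ; 14 | debit ; 19 | transfer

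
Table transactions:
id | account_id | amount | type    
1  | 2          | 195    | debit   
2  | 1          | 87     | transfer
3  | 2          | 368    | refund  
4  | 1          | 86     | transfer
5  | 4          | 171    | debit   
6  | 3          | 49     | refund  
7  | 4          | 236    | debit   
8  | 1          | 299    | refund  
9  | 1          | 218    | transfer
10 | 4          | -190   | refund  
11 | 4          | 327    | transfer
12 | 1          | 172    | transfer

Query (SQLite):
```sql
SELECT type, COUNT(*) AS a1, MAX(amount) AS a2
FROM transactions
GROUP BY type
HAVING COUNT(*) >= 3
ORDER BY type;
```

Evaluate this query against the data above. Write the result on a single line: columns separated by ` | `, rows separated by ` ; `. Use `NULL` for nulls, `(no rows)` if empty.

Group transactions by type.
Per group compute: COUNT(*), MAX(amount).
HAVING: drop groups with fewer than 3 rows.
  debit: ids {1, 5, 7} → COUNT(*)=3, MAX(amount)=236
  refund: ids {3, 6, 8, 10} → COUNT(*)=4, MAX(amount)=368
  transfer: ids {2, 4, 9, 11, 12} → COUNT(*)=5, MAX(amount)=327

debit | 3 | 236 ; refund | 4 | 368 ; transfer | 5 | 327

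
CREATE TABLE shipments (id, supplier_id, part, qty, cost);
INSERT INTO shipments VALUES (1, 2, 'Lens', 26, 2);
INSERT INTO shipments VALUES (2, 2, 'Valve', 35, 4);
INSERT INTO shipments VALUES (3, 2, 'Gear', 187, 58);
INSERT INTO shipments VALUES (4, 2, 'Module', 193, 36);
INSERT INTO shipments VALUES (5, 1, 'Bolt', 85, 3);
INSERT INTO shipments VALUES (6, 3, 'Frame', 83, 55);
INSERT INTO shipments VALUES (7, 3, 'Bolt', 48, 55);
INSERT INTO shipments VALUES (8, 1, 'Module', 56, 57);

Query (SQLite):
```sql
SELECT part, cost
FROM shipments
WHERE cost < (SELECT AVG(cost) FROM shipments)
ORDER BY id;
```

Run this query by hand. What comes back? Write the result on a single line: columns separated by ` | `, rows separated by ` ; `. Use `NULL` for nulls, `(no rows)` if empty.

Scalar subquery: AVG(cost) over all shipments rows = 33.75.
Keep rows where cost < that value.

Lens | 2 ; Valve | 4 ; Bolt | 3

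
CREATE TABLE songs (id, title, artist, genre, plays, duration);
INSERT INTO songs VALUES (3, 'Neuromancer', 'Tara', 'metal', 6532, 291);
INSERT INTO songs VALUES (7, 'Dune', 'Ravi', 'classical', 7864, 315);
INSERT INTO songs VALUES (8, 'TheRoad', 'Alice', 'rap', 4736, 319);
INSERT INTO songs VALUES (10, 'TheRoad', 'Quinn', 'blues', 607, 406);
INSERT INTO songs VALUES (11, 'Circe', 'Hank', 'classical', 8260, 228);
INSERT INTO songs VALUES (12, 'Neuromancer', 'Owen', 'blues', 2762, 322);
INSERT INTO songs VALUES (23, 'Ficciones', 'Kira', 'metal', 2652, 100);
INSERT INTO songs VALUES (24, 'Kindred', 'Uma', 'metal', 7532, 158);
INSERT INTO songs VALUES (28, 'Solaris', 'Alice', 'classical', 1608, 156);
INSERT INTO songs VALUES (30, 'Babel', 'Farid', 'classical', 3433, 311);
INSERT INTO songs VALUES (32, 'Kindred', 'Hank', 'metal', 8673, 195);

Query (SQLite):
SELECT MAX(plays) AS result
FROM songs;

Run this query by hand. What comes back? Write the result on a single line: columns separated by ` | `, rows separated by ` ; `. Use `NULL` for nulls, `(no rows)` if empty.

All plays values: [6532, 7864, 4736, 607, 8260, 2762, 2652, 7532, 1608, 3433, 8673].
MAX of non-NULL values = 8673.

8673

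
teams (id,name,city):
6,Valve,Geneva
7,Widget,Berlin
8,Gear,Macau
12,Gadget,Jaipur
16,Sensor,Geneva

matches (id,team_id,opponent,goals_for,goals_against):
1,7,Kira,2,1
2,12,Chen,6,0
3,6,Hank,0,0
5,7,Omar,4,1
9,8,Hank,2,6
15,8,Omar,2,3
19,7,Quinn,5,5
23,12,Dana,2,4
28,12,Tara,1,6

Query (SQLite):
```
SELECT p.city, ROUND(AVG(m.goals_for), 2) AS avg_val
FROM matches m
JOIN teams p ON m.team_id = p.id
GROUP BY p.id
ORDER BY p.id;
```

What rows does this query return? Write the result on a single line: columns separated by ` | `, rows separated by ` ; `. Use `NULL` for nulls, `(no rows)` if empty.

Join each matches row to its teams via team_id.
Group joined rows by teams.id; compute ROUND(AVG(m.goals_for), 2) per group.
  6: ids {3} → ROUND(AVG(m.goals_for), 2)=0
  7: ids {1, 5, 19} → ROUND(AVG(m.goals_for), 2)=3.67
  8: ids {9, 15} → ROUND(AVG(m.goals_for), 2)=2
  12: ids {2, 23, 28} → ROUND(AVG(m.goals_for), 2)=3

Geneva | 0 ; Berlin | 3.67 ; Macau | 2 ; Jaipur | 3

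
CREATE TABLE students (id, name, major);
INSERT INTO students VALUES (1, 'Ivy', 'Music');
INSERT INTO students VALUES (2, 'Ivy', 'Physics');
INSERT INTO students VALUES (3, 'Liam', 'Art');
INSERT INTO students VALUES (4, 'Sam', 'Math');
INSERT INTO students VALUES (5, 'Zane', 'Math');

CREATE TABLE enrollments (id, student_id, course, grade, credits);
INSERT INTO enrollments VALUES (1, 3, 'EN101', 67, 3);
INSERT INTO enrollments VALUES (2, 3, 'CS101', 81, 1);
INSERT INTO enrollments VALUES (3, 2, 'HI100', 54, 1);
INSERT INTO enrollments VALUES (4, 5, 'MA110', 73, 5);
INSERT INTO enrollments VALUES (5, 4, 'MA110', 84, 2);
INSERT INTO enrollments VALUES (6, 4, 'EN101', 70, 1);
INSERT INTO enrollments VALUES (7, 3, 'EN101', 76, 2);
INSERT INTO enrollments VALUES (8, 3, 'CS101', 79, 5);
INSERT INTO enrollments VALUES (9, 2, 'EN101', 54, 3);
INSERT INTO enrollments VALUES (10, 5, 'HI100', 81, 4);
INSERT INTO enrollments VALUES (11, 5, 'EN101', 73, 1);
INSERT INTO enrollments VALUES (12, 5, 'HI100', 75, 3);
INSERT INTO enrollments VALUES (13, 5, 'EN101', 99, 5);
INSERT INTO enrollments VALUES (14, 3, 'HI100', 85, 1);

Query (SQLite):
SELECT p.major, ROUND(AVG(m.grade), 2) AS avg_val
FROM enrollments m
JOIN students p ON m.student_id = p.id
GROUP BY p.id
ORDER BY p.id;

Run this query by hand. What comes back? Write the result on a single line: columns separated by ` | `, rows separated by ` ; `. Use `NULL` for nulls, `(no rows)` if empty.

Physics | 54 ; Art | 77.6 ; Math | 77 ; Math | 80.2

Join each enrollments row to its students via student_id.
Group joined rows by students.id; compute ROUND(AVG(m.grade), 2) per group.
  2: ids {3, 9} → ROUND(AVG(m.grade), 2)=54
  3: ids {1, 2, 7, 8, 14} → ROUND(AVG(m.grade), 2)=77.6
  4: ids {5, 6} → ROUND(AVG(m.grade), 2)=77
  5: ids {4, 10, 11, 12, 13} → ROUND(AVG(m.grade), 2)=80.2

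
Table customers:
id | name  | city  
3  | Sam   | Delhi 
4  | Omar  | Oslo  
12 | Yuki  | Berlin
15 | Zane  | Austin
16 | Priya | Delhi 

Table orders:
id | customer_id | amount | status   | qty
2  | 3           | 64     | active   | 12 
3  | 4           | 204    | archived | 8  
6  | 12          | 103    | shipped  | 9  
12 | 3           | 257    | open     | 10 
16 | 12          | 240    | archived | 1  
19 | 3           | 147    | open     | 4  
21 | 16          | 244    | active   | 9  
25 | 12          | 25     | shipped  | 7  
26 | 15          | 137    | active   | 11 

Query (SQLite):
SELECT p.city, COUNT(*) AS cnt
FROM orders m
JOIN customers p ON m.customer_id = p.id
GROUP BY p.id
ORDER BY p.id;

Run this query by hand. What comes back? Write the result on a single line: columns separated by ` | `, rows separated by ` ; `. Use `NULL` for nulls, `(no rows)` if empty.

Delhi | 3 ; Oslo | 1 ; Berlin | 3 ; Austin | 1 ; Delhi | 1

Join each orders row to its customers via customer_id.
Group joined rows by customers.id; compute COUNT(*) per group.
  3: ids {2, 12, 19} → COUNT(*)=3
  4: ids {3} → COUNT(*)=1
  12: ids {6, 16, 25} → COUNT(*)=3
  15: ids {26} → COUNT(*)=1
  16: ids {21} → COUNT(*)=1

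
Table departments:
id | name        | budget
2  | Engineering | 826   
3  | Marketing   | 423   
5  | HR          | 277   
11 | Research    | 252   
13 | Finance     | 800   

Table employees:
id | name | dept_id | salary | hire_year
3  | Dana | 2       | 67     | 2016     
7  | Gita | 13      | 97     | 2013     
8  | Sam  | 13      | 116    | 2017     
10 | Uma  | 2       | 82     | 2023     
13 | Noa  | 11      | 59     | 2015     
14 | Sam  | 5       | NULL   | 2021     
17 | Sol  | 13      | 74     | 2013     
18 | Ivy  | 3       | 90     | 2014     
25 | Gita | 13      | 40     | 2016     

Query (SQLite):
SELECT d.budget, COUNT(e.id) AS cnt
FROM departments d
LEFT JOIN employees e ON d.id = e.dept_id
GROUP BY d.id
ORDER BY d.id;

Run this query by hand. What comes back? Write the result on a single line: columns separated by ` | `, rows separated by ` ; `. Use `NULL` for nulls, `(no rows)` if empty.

826 | 2 ; 423 | 1 ; 277 | 1 ; 252 | 1 ; 800 | 4

LEFT JOIN keeps every departments row; unmatched ones get NULL for employees columns.
Group by departments.id and compute COUNT(e.id). COUNT(col) of an all-NULL group is 0.
  2: ids {3, 10} → COUNT(e.id)=2
  3: ids {18} → COUNT(e.id)=1
  5: ids {14} → COUNT(e.id)=1
  11: ids {13} → COUNT(e.id)=1
  13: ids {7, 8, 17, 25} → COUNT(e.id)=4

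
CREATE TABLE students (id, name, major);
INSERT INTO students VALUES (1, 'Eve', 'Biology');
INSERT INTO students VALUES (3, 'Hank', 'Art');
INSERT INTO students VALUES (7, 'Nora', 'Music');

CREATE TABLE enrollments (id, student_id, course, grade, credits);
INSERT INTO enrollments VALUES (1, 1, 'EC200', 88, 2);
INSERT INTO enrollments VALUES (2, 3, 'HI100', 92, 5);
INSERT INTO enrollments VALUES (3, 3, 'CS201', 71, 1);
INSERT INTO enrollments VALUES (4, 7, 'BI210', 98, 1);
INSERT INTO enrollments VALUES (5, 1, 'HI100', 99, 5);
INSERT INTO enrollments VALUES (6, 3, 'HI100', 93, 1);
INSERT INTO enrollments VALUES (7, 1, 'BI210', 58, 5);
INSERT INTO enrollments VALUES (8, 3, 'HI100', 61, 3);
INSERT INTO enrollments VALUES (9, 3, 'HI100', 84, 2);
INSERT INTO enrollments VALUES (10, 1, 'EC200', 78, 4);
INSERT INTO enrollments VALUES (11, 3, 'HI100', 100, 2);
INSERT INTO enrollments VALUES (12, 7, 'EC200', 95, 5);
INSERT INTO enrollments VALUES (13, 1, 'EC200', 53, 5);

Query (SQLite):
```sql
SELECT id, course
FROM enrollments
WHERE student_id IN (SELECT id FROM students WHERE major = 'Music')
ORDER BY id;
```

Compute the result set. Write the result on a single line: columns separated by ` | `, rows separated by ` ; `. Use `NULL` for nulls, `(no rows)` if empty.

Inner query: students.id where major = 'Music'.
Outer: keep enrollments rows whose student_id is in that set.
Inner query → {7}

4 | BI210 ; 12 | EC200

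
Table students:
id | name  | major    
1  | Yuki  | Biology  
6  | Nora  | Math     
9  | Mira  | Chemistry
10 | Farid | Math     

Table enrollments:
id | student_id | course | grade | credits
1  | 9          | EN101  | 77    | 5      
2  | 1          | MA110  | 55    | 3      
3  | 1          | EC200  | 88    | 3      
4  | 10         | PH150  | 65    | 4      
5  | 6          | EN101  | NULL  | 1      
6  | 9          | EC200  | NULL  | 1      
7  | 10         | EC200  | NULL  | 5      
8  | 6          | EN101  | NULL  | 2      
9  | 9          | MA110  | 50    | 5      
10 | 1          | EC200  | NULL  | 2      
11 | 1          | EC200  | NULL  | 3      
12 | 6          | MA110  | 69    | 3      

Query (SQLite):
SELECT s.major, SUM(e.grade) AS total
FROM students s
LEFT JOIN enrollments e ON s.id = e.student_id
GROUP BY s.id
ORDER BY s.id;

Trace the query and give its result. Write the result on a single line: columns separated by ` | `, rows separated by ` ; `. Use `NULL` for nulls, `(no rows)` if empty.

Biology | 143 ; Math | 69 ; Chemistry | 127 ; Math | 65

LEFT JOIN keeps every students row; unmatched ones get NULL for enrollments columns.
Group by students.id and compute SUM(e.grade). SUM over an all-NULL group is NULL.
  1: ids {2, 3, 10, 11} → SUM(e.grade)=143
  6: ids {5, 8, 12} → SUM(e.grade)=69
  9: ids {1, 6, 9} → SUM(e.grade)=127
  10: ids {4, 7} → SUM(e.grade)=65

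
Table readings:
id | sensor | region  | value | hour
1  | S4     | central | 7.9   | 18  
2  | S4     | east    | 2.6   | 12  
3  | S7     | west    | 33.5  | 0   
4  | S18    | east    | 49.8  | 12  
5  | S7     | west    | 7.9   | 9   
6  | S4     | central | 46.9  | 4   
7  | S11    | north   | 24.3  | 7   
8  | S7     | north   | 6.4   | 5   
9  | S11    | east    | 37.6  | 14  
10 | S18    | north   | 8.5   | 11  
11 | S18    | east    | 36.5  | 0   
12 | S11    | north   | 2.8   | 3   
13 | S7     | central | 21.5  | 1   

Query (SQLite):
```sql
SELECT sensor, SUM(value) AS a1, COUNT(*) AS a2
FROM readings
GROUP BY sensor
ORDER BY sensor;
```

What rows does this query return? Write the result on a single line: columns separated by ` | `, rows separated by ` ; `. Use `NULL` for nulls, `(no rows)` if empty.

Group readings by sensor.
Per group compute: SUM(value), COUNT(*).
  S11: ids {7, 9, 12} → SUM(value)=64.7, COUNT(*)=3
  S18: ids {4, 10, 11} → SUM(value)=94.8, COUNT(*)=3
  S4: ids {1, 2, 6} → SUM(value)=57.4, COUNT(*)=3
  S7: ids {3, 5, 8, 13} → SUM(value)=69.3, COUNT(*)=4

S11 | 64.7 | 3 ; S18 | 94.8 | 3 ; S4 | 57.4 | 3 ; S7 | 69.3 | 4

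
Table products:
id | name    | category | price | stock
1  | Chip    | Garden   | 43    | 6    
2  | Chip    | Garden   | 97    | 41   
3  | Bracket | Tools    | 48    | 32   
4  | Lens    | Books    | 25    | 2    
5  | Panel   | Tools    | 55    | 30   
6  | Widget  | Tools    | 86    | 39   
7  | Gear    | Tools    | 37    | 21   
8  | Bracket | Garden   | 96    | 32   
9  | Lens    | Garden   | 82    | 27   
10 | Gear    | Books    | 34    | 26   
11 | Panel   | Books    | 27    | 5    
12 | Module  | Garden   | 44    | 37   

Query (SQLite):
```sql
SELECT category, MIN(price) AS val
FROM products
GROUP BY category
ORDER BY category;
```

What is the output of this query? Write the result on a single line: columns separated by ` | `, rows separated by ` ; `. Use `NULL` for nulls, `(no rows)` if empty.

Books | 25 ; Garden | 43 ; Tools | 37

Partition products by category; compute MIN(price) within each group.
  Books: ids {4, 10, 11} → MIN(price)=25
  Garden: ids {1, 2, 8, 9, 12} → MIN(price)=43
  Tools: ids {3, 5, 6, 7} → MIN(price)=37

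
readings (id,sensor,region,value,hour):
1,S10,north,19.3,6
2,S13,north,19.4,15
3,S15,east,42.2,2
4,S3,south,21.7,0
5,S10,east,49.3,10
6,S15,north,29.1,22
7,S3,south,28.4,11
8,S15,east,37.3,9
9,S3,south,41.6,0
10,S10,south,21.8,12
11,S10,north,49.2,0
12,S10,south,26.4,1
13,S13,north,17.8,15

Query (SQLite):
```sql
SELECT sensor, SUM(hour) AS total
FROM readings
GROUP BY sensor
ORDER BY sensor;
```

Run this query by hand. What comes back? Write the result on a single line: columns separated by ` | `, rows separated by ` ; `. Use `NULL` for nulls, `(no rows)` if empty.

S10 | 29 ; S13 | 30 ; S15 | 33 ; S3 | 11

Partition readings by sensor; compute SUM(hour) within each group.
  S10: ids {1, 5, 10, 11, 12} → SUM(hour)=29
  S13: ids {2, 13} → SUM(hour)=30
  S15: ids {3, 6, 8} → SUM(hour)=33
  S3: ids {4, 7, 9} → SUM(hour)=11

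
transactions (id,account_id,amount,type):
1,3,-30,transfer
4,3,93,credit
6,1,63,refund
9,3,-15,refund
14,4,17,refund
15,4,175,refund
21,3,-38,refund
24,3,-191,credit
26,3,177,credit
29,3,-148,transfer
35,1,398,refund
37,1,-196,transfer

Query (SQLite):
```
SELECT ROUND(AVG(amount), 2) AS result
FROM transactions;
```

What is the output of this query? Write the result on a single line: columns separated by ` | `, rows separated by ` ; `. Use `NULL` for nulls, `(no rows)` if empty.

25.42

All amount values: [-30, 93, 63, -15, 17, 175, -38, -191, 177, -148, 398, -196].
AVG = 305 / 12 (rounded to 2 dp).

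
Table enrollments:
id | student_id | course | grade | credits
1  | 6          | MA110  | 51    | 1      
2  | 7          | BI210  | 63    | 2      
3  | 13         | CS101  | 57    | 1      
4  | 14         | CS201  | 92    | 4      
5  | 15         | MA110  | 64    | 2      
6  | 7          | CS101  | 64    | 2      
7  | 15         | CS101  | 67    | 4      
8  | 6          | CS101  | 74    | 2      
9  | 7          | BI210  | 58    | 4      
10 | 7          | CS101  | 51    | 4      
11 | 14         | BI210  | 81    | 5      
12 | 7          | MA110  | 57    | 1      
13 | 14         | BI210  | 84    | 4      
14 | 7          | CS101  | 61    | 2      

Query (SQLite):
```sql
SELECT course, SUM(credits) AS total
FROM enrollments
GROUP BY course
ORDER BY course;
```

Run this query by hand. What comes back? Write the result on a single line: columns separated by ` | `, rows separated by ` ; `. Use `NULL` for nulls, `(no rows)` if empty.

Partition enrollments by course; compute SUM(credits) within each group.
  BI210: ids {2, 9, 11, 13} → SUM(credits)=15
  CS101: ids {3, 6, 7, 8, 10, 14} → SUM(credits)=15
  CS201: ids {4} → SUM(credits)=4
  MA110: ids {1, 5, 12} → SUM(credits)=4

BI210 | 15 ; CS101 | 15 ; CS201 | 4 ; MA110 | 4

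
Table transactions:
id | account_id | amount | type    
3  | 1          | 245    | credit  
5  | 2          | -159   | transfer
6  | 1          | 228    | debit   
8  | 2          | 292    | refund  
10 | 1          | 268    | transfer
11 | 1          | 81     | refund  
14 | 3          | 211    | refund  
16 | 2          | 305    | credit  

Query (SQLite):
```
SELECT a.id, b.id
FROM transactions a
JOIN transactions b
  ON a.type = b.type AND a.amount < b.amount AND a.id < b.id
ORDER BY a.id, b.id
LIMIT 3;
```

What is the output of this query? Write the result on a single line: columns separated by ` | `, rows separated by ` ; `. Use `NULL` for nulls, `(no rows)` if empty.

3 | 16 ; 5 | 10 ; 11 | 14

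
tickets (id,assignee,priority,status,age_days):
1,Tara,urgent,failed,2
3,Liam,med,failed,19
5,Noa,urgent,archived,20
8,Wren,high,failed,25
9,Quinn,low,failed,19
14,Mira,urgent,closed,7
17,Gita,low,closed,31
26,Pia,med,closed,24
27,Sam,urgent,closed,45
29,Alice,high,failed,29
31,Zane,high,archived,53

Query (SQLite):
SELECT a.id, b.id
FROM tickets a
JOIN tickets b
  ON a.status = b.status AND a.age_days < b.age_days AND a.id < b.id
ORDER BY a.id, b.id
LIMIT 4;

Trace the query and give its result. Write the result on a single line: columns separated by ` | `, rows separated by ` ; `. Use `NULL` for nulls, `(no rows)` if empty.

1 | 3 ; 1 | 8 ; 1 | 9 ; 1 | 29

Pairs (a,b) with same status, a.age_days < b.age_days, a.id < b.id.
status groups: archived:{5,31} closed:{14,17,26,27} failed:{1,3,8,9,29}
Ordered by (a.id, b.id); first 4.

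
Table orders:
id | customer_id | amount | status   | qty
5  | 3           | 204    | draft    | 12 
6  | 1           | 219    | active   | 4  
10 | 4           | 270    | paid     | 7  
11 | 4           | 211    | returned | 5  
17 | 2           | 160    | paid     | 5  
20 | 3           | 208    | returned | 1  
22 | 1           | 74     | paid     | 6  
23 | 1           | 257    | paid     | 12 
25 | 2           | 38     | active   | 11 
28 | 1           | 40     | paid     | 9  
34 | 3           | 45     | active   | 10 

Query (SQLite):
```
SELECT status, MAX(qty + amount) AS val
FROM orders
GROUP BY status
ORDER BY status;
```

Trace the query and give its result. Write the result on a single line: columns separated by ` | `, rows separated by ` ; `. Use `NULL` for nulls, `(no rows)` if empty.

active | 223 ; draft | 216 ; paid | 277 ; returned | 216

For each row compute qty + amount.
Group by status; take MAX of the expression per group.
  active: ids {6, 25, 34} → MAX(qty + amount)=223
  draft: ids {5} → MAX(qty + amount)=216
  paid: ids {10, 17, 22, 23, 28} → MAX(qty + amount)=277
  returned: ids {11, 20} → MAX(qty + amount)=216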